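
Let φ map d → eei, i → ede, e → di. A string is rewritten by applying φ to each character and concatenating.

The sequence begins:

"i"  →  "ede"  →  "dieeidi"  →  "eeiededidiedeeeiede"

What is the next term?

didiededieeidieeiedeeeiededieeidididiededieeidi

φ(eeiededidiedeeeiede) expands symbol-by-symbol to di di ede di eei di eei ede eei ede di eei di di di ede di eei di; joining the 19 pieces gives the next term.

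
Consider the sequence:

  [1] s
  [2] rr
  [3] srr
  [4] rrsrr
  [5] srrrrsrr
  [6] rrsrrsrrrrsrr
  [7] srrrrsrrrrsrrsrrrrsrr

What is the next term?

rrsrrsrrrrsrrsrrrrsrrrrsrrsrrrrsrr

This is a Fibonacci-style word recurrence s(k) = s(k−2)·s(k−1): e.g. s·rr = srr.
So term 8 is rrsrrsrrrrsrr·srrrrsrrrrsrrsrrrrsrr.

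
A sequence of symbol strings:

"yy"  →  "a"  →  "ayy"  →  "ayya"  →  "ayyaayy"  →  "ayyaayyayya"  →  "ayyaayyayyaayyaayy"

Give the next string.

ayyaayyayyaayyaayyayyaayyayya

This is a Fibonacci-style word recurrence s(k) = s(k−1)·s(k−2): e.g. a·yy = ayy.
So term 8 is ayyaayyayyaayyaayy·ayyaayyayya.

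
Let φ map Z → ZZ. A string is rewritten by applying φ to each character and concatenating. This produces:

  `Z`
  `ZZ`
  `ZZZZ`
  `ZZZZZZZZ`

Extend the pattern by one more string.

ZZZZZZZZZZZZZZZZ

Expanding ZZZZZZZZ: Z→ZZ, Z→ZZ, Z→ZZ, Z→ZZ, Z→ZZ, Z→ZZ, Z→ZZ, Z→ZZ. Concatenated: ZZ ZZ ZZ ZZ ZZ ZZ ZZ ZZ.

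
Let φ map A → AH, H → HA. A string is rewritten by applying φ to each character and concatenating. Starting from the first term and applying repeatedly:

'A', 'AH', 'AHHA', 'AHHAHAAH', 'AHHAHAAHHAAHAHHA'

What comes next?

AHHAHAAHHAAHAHHAHAAHAHHAAHHAHAAH

φ(AHHAHAAHHAAHAHHA) expands symbol-by-symbol to AH HA HA AH HA AH AH HA HA AH AH HA AH HA HA AH; joining the 16 pieces gives the next term.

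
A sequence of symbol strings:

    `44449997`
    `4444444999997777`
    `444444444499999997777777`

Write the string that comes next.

44444444444449999999997777777777

Reading off run lengths: 4 runs 4, 7, 10; 9 runs 3, 5, 7; 7 runs 1, 4, 7 — each is linear in n (n = 1, 2, …).
Setting n = 4 gives 13, 9, 10 characters in each block.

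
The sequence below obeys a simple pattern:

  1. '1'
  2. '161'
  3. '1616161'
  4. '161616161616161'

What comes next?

1616161616161616161616161616161

Each string is two copies of the previous one joined by '6'.
So the next term is two copies of 161616161616161 with '6' between the halves.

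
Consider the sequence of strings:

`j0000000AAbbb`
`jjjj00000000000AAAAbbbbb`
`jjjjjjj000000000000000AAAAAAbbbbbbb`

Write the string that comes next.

jjjjjjjjjj0000000000000000000AAAAAAAAbbbbbbbbb

Reading off run lengths: j runs 1, 4, 7; 0 runs 7, 11, 15; A runs 2, 4, 6; b runs 3, 5, 7 — each is linear in n (n = 1, 2, …).
For the next term, n = 4, so the run lengths are 10, 19, 8, 9.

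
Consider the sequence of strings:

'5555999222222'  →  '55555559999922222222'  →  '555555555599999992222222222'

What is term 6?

Reading off run lengths: 5 runs 4, 7, 10; 9 runs 3, 5, 7; 2 runs 6, 8, 10 — each is linear in n, where the shown terms are n = 2, 3, 4.
For term 6, n = 7, so the run lengths are 19, 13, 16.

555555555555555555599999999999992222222222222222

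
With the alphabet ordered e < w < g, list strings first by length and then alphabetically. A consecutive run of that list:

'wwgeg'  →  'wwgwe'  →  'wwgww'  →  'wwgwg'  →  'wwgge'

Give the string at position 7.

wwggg

Stepping forward 2 times from wwgge: wwgge → wwggw, then the target.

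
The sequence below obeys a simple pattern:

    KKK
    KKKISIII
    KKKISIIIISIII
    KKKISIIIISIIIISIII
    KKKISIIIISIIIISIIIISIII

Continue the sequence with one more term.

KKKISIIIISIIIISIIIISIIIISIII

Every step adds ISIII to the end: s(k+1) = s(k)·ISIII.
One more step from KKKISIIIISIIIISIIIISIII gives the answer.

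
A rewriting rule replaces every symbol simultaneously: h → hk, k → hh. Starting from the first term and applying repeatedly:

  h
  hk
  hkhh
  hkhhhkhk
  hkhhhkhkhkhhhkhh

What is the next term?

Rewriting the 16 symbols of hkhhhkhkhkhhhkhh one by one yields hk hh hk hk hk hh hk hh hk hh hk hk hk hh hk hk; concatenated:

hkhhhkhkhkhhhkhhhkhhhkhkhkhhhkhk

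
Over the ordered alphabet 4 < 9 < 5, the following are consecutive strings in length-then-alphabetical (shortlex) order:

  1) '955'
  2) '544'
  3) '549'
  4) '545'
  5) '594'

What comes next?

The successor of 594 increments the rightmost position that isn't already 5 and resets every position after it to 4.

599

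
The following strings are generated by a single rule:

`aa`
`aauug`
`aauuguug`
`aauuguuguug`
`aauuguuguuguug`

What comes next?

aauuguuguuguuguug

Each term is the previous one with uug appended.
So the next term is aauuguuguuguug·uug.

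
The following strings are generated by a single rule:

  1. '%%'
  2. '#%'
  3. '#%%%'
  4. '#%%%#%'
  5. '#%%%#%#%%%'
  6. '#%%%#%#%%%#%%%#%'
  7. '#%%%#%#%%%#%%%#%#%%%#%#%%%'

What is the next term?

Each term (from the third on) is the previous term followed by the one before it: term 3 = #%·%% = #%%%.
The next term joins #%%%#%#%%%#%%%#%#%%%#%#%%% and #%%%#%#%%%#%%%#%.

#%%%#%#%%%#%%%#%#%%%#%#%%%#%%%#%#%%%#%%%#%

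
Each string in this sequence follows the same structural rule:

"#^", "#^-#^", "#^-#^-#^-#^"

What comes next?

#^-#^-#^-#^-#^-#^-#^-#^

Each string is two copies of the previous one joined by '-'.
One more doubling of #^-#^-#^-#^ gives the answer.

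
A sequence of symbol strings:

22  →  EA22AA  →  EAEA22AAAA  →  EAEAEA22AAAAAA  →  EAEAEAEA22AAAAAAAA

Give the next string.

Each term wraps the previous one in EA on the left and AA on the right.
Applying this once more to EAEAEAEA22AAAAAAAA:

EAEAEAEAEA22AAAAAAAAAA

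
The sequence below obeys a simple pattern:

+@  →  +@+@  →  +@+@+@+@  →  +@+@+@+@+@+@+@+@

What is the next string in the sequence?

s(k+1) = s(k)·s(k) — each term doubles the last.
Doubling +@+@+@+@+@+@+@+@:

+@+@+@+@+@+@+@+@+@+@+@+@+@+@+@+@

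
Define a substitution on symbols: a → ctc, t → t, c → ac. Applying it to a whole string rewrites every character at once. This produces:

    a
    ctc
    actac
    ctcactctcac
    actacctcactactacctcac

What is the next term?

ctcactctcacactacctcactctcactctcacactacctcac

Applying the rule to each of the 21 symbols of actacctcactactacctcac gives the pieces ctc ac t ctc ac ac t ac ctc ac t ctc ac t ctc ac ac t ac ctc ac, which concatenate to the answer.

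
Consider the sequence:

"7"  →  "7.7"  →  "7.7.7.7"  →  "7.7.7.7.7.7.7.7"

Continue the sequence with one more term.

7.7.7.7.7.7.7.7.7.7.7.7.7.7.7.7

Every step duplicates the string with '.' between the halves.
So the next term is two copies of 7.7.7.7.7.7.7.7 with '.' between the halves.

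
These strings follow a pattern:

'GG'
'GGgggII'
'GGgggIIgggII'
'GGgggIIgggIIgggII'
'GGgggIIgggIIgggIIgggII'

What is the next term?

GGgggIIgggIIgggIIgggIIgggII

Every step adds gggII to the end: s(k+1) = s(k)·gggII.
One more step from GGgggIIgggIIgggIIgggII gives the answer.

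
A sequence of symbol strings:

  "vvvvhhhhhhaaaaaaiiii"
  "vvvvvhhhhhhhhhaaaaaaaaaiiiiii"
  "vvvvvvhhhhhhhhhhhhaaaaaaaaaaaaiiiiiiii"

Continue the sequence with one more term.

vvvvvvvhhhhhhhhhhhhhhhaaaaaaaaaaaaaaaiiiiiiiiii

Reading off run lengths: v runs 4, 5, 6; h runs 6, 9, 12; a runs 6, 9, 12; i runs 4, 6, 8 — each is linear in n, where the shown terms are n = 2, 3, 4.
Setting n = 5 gives 7, 15, 15, 10 characters in each block.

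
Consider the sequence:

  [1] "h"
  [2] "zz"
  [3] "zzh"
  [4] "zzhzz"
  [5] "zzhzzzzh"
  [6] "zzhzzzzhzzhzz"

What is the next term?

Each term (from the third on) is the previous term followed by the one before it: term 3 = zz·h = zzh.
Continuing: zzhzzzzhzzhzz · zzhzzzzh gives term 7.

zzhzzzzhzzhzzzzhzzzzh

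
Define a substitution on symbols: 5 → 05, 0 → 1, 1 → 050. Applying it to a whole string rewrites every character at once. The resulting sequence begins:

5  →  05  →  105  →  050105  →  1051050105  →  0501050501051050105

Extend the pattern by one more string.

φ(0501050501051050105) expands symbol-by-symbol to 1 05 1 050 1 05 1 05 1 050 1 05 050 1 05 1 050 1 05; joining the 19 pieces gives the next term.

105105010510510501050501051050105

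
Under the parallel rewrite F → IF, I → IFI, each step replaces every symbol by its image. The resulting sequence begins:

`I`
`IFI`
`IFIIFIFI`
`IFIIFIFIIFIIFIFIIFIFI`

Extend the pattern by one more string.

IFIIFIFIIFIIFIFIIFIFIIFIIFIFIIFIIFIFIIFIFIIFIIFIFIIFIFI

φ(IFIIFIFIIFIIFIFIIFIFI) expands symbol-by-symbol to IFI IF IFI IFI IF IFI IF IFI IFI IF IFI IFI IF IFI IF IFI IFI IF IFI IF IFI; joining the 21 pieces gives the next term.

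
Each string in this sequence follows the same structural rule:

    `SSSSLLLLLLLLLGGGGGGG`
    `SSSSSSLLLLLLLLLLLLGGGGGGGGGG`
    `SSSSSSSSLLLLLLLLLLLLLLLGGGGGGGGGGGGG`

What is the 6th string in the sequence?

Each string has the form S^{2n} L^{3n+3} G^{3n+1}, where the shown terms are n = 2, 3, 4.
For term 6, n = 7, so the run lengths are 14, 24, 22.

SSSSSSSSSSSSSSLLLLLLLLLLLLLLLLLLLLLLLLGGGGGGGGGGGGGGGGGGGGGG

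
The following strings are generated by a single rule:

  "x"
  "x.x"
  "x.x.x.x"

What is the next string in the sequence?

Every step duplicates the string with '.' between the halves.
Doubling x.x.x.x with '.' between the halves:

x.x.x.x.x.x.x.x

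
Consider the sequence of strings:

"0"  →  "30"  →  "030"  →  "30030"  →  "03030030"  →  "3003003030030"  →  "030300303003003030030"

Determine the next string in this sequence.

3003003030030030300303003003030030

Each term (from the third on) is the two preceding terms concatenated in order: term 3 = 0·30 = 030.
The next term joins 3003003030030 and 030300303003003030030.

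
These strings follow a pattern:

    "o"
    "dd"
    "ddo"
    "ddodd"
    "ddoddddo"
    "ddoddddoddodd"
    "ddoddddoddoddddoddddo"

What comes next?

ddoddddoddoddddoddddoddoddddoddodd

This is a Fibonacci-style word recurrence s(k) = s(k−1)·s(k−2): e.g. dd·o = ddo.
Continuing: ddoddddoddoddddoddddo · ddoddddoddodd gives term 8.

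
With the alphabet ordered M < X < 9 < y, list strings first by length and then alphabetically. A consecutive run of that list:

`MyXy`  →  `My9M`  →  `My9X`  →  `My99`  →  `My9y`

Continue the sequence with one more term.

MyyM

Find the rightmost character of My9y below y, bump it to the next letter, and reset everything to its right to M.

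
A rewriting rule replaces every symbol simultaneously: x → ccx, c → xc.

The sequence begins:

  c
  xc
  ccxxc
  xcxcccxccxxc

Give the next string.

ccxxcccxxcxcxcccxxcxcccxccxxc

Rewriting each symbol of xcxcccxccxxc: x→ccx, c→xc, x→ccx, c→xc, c→xc, c→xc, x→ccx, c→xc, c→xc, x→ccx, x→ccx, c→xc, which concatenates to ccx xc ccx xc xc xc ccx xc xc ccx ccx xc.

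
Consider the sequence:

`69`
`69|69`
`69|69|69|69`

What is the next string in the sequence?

69|69|69|69|69|69|69|69

Every step duplicates the string with '|' between the halves.
One more doubling of 69|69|69|69 gives the answer.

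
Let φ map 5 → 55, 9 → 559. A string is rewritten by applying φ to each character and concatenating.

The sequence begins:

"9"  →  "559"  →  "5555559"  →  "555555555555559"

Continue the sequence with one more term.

Rewriting the 15 symbols of 555555555555559 one by one yields 55 55 55 55 55 55 55 55 55 55 55 55 55 55 559; concatenated:

5555555555555555555555555555559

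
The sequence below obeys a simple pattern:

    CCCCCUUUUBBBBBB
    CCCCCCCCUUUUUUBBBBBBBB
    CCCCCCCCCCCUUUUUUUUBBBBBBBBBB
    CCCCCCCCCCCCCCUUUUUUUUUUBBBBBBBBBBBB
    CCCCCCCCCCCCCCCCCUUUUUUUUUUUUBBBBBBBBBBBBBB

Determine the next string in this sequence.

Reading off run lengths: C runs 5, 8, 11, 14, 17; U runs 4, 6, 8, 10, 12; B runs 6, 8, 10, 12, 14 — each is linear in n, where the shown terms are n = 2, 3, 4, 5, 6.
For the next term, n = 7, so the run lengths are 20, 14, 16.

CCCCCCCCCCCCCCCCCCCCUUUUUUUUUUUUUUBBBBBBBBBBBBBBBB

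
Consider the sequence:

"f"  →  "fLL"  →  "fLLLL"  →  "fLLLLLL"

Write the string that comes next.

Every step adds LL to the end: s(k+1) = s(k)·LL.
Applying this once more to fLLLLLL:

fLLLLLLLL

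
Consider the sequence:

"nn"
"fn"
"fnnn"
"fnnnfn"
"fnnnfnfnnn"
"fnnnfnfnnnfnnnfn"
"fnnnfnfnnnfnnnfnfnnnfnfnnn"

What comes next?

fnnnfnfnnnfnnnfnfnnnfnfnnnfnnnfnfnnnfnnnfn

From term 3 onward, concatenate the last term with the second-to-last: fn·nn = fnnn, fnnn·fn = fnnnfn, …
So term 8 is fnnnfnfnnnfnnnfnfnnnfnfnnn·fnnnfnfnnnfnnnfn.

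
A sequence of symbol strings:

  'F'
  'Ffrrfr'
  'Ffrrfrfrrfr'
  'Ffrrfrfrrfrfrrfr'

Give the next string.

Each term is the previous one with frrfr appended.
Applying this once more to Ffrrfrfrrfrfrrfr:

Ffrrfrfrrfrfrrfrfrrfr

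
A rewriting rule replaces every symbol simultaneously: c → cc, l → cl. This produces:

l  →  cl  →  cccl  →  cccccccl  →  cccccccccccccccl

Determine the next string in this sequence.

Applying the rule to each of the 16 symbols of cccccccccccccccl gives the pieces cc cc cc cc cc cc cc cc cc cc cc cc cc cc cc cl, which concatenate to the answer.

cccccccccccccccccccccccccccccccl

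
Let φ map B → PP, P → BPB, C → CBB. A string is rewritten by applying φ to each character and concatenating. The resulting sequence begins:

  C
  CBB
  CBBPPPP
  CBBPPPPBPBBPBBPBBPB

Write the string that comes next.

CBBPPPPBPBBPBBPBBPBPPBPBPPPPBPBPPPPBPBPPPPBPBPP

φ(CBBPPPPBPBBPBBPBBPB) expands symbol-by-symbol to CBB PP PP BPB BPB BPB BPB PP BPB PP PP BPB PP PP BPB PP PP BPB PP; joining the 19 pieces gives the next term.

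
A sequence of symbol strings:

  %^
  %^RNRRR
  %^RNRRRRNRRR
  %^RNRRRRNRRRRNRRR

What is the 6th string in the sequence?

The strings grow by a fixed suffix RNRRR each time.
From %^RNRRRRNRRRRNRRR, 2 further steps: %^RNRRRRNRRRRNRRR → %^RNRRRRNRRRRNRRRRNRRR → (answer).

%^RNRRRRNRRRRNRRRRNRRRRNRRR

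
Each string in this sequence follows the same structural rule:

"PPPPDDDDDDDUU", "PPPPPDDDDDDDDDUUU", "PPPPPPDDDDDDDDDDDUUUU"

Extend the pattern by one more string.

PPPPPPPDDDDDDDDDDDDDUUUUU

Term n consists of n+1 P's, followed by 2n+1 D's, followed by n-1 U's, where the shown terms are n = 3, 4, 5.
For the next term, n = 6, so the run lengths are 7, 13, 5.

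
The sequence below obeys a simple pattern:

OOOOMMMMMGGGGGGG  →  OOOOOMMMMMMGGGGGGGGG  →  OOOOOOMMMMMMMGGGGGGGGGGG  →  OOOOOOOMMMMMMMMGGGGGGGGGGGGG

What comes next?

OOOOOOOOMMMMMMMMMGGGGGGGGGGGGGGG

Reading off run lengths: O runs 4, 5, 6, 7; M runs 5, 6, 7, 8; G runs 7, 9, 11, 13 — each is linear in n, where the shown terms are n = 2, 3, 4, 5.
At n = 6 the blocks have lengths 8, 9, 15.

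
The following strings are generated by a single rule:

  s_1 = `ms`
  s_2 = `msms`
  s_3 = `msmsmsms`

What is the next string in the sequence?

msmsmsmsmsmsmsms

Each string is two copies of the previous one concatenated.
So the next term is two copies of msmsmsms.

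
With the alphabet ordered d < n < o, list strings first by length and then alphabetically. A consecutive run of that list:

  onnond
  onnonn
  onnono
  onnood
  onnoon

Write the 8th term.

Continuing the enumeration 3 steps past onnoon: onnoon → onnooo → onoddd → (answer).

onoddn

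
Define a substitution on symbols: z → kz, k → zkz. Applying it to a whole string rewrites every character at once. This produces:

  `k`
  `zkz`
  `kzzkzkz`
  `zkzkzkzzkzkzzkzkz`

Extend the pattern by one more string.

kzzkzkzzkzkzzkzkzkzzkzkzzkzkzkzzkzkzzkzkz

φ(zkzkzkzzkzkzzkzkz) expands symbol-by-symbol to kz zkz kz zkz kz zkz kz kz zkz kz zkz kz kz zkz kz zkz kz; joining the 17 pieces gives the next term.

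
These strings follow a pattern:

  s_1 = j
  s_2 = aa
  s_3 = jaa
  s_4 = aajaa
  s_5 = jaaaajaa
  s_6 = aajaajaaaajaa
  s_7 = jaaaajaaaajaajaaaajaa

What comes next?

From term 3 onward, concatenate the second-to-last term with the last: j·aa = jaa, aa·jaa = aajaa, …
So term 8 is aajaajaaaajaa·jaaaajaaaajaajaaaajaa.

aajaajaaaajaajaaaajaaaajaajaaaajaa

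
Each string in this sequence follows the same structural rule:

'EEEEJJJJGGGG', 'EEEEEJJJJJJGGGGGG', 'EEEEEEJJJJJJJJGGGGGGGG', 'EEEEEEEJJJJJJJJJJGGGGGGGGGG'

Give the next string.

Reading off run lengths: E runs 4, 5, 6, 7; J runs 4, 6, 8, 10; G runs 4, 6, 8, 10 — each is linear in n (n = 1, 2, …).
For the next term, n = 5, so the run lengths are 8, 12, 12.

EEEEEEEEJJJJJJJJJJJJGGGGGGGGGGGG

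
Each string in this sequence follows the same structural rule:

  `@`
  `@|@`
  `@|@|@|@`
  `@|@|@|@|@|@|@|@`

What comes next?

s(k+1) = s(k)·|·s(k) — each term doubles the last with '|' between the halves.
One more doubling of @|@|@|@|@|@|@|@ gives the answer.

@|@|@|@|@|@|@|@|@|@|@|@|@|@|@|@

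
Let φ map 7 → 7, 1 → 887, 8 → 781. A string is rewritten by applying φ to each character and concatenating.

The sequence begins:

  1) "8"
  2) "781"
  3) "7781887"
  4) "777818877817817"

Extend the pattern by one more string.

7777818877817817778188777818877

Applying the rule to each of the 15 symbols of 777818877817817 gives the pieces 7 7 7 781 887 781 781 7 7 781 887 7 781 887 7, which concatenate to the answer.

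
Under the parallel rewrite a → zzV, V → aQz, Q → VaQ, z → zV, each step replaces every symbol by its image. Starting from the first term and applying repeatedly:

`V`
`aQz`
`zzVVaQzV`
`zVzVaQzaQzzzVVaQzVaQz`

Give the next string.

Replace each of the 21 characters of zVzVaQzaQzzzVVaQzVaQz in place — zV aQz zV aQz zzV VaQ zV zzV VaQ zV zV zV aQz aQz zzV VaQ zV aQz zzV VaQ zV — and concatenate.

zVaQzzVaQzzzVVaQzVzzVVaQzVzVzVaQzaQzzzVVaQzVaQzzzVVaQzV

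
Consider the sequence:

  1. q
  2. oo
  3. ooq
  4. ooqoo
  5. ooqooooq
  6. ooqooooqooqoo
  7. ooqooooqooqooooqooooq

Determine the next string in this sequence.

ooqooooqooqooooqooooqooqooooqooqoo

This is a Fibonacci-style word recurrence s(k) = s(k−1)·s(k−2): e.g. oo·q = ooq.
So term 8 is ooqooooqooqooooqooooq·ooqooooqooqoo.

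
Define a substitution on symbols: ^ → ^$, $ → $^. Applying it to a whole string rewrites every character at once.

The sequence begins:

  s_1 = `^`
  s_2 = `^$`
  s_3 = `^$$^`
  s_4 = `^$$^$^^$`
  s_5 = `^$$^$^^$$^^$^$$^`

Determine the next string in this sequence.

Rewriting the 16 symbols of ^$$^$^^$$^^$^$$^ one by one yields ^$ $^ $^ ^$ $^ ^$ ^$ $^ $^ ^$ ^$ $^ ^$ $^ $^ ^$; concatenated:

^$$^$^^$$^^$^$$^$^^$^$$^^$$^$^^$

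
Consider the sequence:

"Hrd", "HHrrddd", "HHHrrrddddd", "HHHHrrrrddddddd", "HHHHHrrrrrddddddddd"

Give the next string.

Reading off run lengths: H runs 1, 2, 3, 4, 5; r runs 1, 2, 3, 4, 5; d runs 1, 3, 5, 7, 9 — each is linear in n (n = 1, 2, …).
At n = 6 the blocks have lengths 6, 6, 11.

HHHHHHrrrrrrddddddddddd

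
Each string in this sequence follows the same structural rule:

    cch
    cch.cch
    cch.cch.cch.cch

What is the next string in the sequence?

Each string is two copies of the previous one joined by '.'.
One more doubling of cch.cch.cch.cch gives the answer.

cch.cch.cch.cch.cch.cch.cch.cch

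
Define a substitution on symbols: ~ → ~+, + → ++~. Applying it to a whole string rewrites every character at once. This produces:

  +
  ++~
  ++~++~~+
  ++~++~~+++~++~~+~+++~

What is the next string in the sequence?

φ(++~++~~+++~++~~+~+++~) expands symbol-by-symbol to ++~ ++~ ~+ ++~ ++~ ~+ ~+ ++~ ++~ ++~ ~+ ++~ ++~ ~+ ~+ ++~ ~+ ++~ ++~ ++~ ~+; joining the 21 pieces gives the next term.

++~++~~+++~++~~+~+++~++~++~~+++~++~~+~+++~~+++~++~++~~+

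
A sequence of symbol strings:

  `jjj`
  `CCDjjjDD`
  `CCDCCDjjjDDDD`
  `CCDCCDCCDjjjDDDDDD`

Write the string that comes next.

s(k+1) = CCD·s(k)·DD, so each term gains CCD as a prefix and DD as a suffix.
So the next term is CCD·CCDCCDCCDjjjDDDDDD·DD.

CCDCCDCCDCCDjjjDDDDDDDD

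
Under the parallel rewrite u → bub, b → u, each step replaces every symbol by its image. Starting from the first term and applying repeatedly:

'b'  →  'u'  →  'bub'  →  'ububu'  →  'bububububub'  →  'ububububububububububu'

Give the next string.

bububububububububububububububububububububub

Applying the rule to each of the 21 symbols of ububububububububububu gives the pieces bub u bub u bub u bub u bub u bub u bub u bub u bub u bub u bub, which concatenate to the answer.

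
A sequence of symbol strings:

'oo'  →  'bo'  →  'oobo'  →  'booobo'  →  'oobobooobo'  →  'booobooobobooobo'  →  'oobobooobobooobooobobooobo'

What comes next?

From term 3 onward, concatenate the second-to-last term with the last: oo·bo = oobo, bo·oobo = booobo, …
The next term joins booobooobobooobo and oobobooobobooobooobobooobo.

booobooobobooobooobobooobobooobooobobooobo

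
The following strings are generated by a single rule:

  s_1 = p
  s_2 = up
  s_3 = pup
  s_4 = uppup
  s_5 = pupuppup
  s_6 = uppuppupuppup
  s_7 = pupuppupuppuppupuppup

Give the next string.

From term 3 onward, concatenate the second-to-last term with the last: p·up = pup, up·pup = uppup, …
So term 8 is uppuppupuppup·pupuppupuppuppupuppup.

uppuppupuppuppupuppupuppuppupuppup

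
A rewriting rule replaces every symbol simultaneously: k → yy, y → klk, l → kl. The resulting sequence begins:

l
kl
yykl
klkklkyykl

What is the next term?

Apply φ to klkklkyykl symbol by symbol: k→yy, l→kl, k→yy, k→yy, l→kl, k→yy, y→klk, y→klk, k→yy, l→kl; joined: yy kl yy yy kl yy klk klk yy kl.

yyklyyyyklyyklkklkyykl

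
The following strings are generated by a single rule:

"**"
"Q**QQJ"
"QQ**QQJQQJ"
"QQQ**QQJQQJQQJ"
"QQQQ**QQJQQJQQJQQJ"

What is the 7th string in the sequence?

Each term wraps the previous one in Q on the left and QQJ on the right.
From QQQQ**QQJQQJQQJQQJ, 2 further steps: QQQQ**QQJQQJQQJQQJ → QQQQQ**QQJQQJQQJQQJQQJ → (answer).

QQQQQQ**QQJQQJQQJQQJQQJQQJ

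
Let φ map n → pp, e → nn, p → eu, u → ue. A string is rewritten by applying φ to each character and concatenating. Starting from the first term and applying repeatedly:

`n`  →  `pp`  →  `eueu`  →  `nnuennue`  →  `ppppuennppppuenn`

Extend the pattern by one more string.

Rewriting the 16 symbols of ppppuennppppuenn one by one yields eu eu eu eu ue nn pp pp eu eu eu eu ue nn pp pp; concatenated:

eueueueuuennppppeueueueuuennpppp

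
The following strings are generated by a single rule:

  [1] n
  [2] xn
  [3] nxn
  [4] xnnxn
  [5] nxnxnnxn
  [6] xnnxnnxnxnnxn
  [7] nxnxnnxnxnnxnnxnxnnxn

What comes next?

From term 3 onward, concatenate the second-to-last term with the last: n·xn = nxn, xn·nxn = xnnxn, …
Continuing: xnnxnnxnxnnxn · nxnxnnxnxnnxnnxnxnnxn gives term 8.

xnnxnnxnxnnxnnxnxnnxnxnnxnnxnxnnxn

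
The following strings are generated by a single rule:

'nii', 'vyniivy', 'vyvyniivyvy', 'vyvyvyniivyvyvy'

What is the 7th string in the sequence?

Every step adds vy to the front and vy to the end of the previous string.
From vyvyvyniivyvyvy, 3 further steps: vyvyvyniivyvyvy → vyvyvyvyniivyvyvyvy → vyvyvyvyvyniivyvyvyvyvy → (answer).

vyvyvyvyvyvyniivyvyvyvyvyvy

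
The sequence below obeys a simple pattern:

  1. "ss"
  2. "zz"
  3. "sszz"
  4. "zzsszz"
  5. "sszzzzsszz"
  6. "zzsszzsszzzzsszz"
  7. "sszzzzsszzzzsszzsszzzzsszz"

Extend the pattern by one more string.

zzsszzsszzzzsszzsszzzzsszzzzsszzsszzzzsszz

From term 3 onward, concatenate the second-to-last term with the last: ss·zz = sszz, zz·sszz = zzsszz, …
So term 8 is zzsszzsszzzzsszz·sszzzzsszzzzsszzsszzzzsszz.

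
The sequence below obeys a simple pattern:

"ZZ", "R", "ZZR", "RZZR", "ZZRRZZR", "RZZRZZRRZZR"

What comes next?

ZZRRZZRRZZRZZRRZZR

From term 3 onward, concatenate the second-to-last term with the last: ZZ·R = ZZR, R·ZZR = RZZR, …
The next term joins ZZRRZZR and RZZRZZRRZZR.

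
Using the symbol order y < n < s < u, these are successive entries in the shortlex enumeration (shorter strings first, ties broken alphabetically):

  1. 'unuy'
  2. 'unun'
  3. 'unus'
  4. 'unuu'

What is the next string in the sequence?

usyy

The successor of unuu increments the rightmost position that isn't already u and resets every position after it to y.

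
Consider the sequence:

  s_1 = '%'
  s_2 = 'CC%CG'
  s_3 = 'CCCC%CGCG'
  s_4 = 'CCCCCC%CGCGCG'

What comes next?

Every step adds CC to the front and CG to the end of the previous string.
Applying this once more to CCCCCC%CGCGCG:

CCCCCCCC%CGCGCGCG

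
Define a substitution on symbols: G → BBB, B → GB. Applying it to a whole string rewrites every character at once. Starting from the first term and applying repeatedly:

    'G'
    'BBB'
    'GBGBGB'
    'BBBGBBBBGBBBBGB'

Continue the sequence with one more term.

φ(BBBGBBBBGBBBBGB) expands symbol-by-symbol to GB GB GB BBB GB GB GB GB BBB GB GB GB GB BBB GB; joining the 15 pieces gives the next term.

GBGBGBBBBGBGBGBGBBBBGBGBGBGBBBBGB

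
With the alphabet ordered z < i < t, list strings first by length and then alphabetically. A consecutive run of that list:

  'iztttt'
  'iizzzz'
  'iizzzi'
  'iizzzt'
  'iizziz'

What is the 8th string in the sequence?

Continuing the enumeration 3 steps past iizziz: iizziz → iizzii → iizzit → (answer).

iizztz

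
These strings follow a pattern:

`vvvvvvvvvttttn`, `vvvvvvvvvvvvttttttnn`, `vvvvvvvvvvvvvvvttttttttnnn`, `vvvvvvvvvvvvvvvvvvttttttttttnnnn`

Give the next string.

vvvvvvvvvvvvvvvvvvvvvttttttttttttnnnnn

Term n consists of 3n+3 v's, followed by 2n t's, followed by n-1 n's, where the shown terms are n = 2, 3, 4, 5.
For the next term, n = 6, so the run lengths are 21, 12, 5.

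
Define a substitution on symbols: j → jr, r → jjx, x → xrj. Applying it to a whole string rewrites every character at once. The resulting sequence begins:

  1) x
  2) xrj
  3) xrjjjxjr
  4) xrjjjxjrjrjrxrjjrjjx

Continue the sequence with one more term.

Rewriting the 20 symbols of xrjjjxjrjrjrxrjjrjjx one by one yields xrj jjx jr jr jr xrj jr jjx jr jjx jr jjx xrj jjx jr jr jjx jr jr xrj; concatenated:

xrjjjxjrjrjrxrjjrjjxjrjjxjrjjxxrjjjxjrjrjjxjrjrxrj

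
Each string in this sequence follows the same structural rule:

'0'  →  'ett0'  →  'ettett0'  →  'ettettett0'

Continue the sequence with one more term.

Every step adds ett at the front: s(k+1) = ett·s(k).
Applying this once more to ettettett0:

ettettettett0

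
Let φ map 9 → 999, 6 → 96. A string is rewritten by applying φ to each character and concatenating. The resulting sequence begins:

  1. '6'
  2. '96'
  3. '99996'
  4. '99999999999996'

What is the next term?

99999999999999999999999999999999999999996

Replace each of the 14 characters of 99999999999996 in place — 999 999 999 999 999 999 999 999 999 999 999 999 999 96 — and concatenate.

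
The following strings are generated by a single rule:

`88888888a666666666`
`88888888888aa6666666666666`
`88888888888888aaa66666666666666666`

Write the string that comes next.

88888888888888888aaaa666666666666666666666

The n-th term is 3n+2 8's then n-1 a's then 4n+1 6's, where the shown terms are n = 2, 3, 4.
For the next term, n = 5, so the run lengths are 17, 4, 21.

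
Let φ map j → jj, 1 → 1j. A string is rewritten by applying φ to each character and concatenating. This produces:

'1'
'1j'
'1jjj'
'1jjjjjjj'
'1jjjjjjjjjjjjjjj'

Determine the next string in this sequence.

Applying the rule to each of the 16 symbols of 1jjjjjjjjjjjjjjj gives the pieces 1j jj jj jj jj jj jj jj jj jj jj jj jj jj jj jj, which concatenate to the answer.

1jjjjjjjjjjjjjjjjjjjjjjjjjjjjjjj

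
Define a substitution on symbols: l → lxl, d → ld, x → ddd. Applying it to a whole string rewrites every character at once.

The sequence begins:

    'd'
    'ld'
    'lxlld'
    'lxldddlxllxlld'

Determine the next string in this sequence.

Rewriting the 14 symbols of lxldddlxllxlld one by one yields lxl ddd lxl ld ld ld lxl ddd lxl lxl ddd lxl lxl ld; concatenated:

lxldddlxlldldldlxldddlxllxldddlxllxlld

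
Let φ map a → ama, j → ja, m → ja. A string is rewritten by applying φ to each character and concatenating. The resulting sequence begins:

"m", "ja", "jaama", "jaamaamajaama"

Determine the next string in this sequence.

Replace each of the 13 characters of jaamaamajaama in place — ja ama ama ja ama ama ja ama ja ama ama ja ama — and concatenate.

jaamaamajaamaamajaamajaamaamajaama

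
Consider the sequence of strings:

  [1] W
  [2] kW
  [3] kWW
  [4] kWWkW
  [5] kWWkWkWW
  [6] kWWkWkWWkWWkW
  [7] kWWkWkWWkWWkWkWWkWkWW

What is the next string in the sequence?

kWWkWkWWkWWkWkWWkWkWWkWWkWkWWkWWkW

Each term (from the third on) is the previous term followed by the one before it: term 3 = kW·W = kWW.
Continuing: kWWkWkWWkWWkWkWWkWkWW · kWWkWkWWkWWkW gives term 8.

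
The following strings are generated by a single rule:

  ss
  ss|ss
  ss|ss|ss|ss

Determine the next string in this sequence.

ss|ss|ss|ss|ss|ss|ss|ss

Each string is two copies of the previous one joined by '|'.
One more doubling of ss|ss|ss|ss gives the answer.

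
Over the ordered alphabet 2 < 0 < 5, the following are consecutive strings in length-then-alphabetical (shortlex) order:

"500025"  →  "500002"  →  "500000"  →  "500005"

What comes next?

Treat 500005 as a base-3 numeral over the given alphabet and add one, carrying through any trailing 5's.

500052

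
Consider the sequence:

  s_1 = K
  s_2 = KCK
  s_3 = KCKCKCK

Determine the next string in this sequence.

Each string is two copies of the previous one joined by 'C'.
Doubling KCKCKCK with 'C' between the halves:

KCKCKCKCKCKCKCK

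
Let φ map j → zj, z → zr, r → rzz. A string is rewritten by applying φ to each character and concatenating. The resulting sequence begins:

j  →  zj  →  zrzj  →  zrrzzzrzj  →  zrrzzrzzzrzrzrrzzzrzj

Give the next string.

φ(zrrzzrzzzrzrzrrzzzrzj) expands symbol-by-symbol to zr rzz rzz zr zr rzz zr zr zr rzz zr rzz zr rzz rzz zr zr zr rzz zr zj; joining the 21 pieces gives the next term.

zrrzzrzzzrzrrzzzrzrzrrzzzrrzzzrrzzrzzzrzrzrrzzzrzj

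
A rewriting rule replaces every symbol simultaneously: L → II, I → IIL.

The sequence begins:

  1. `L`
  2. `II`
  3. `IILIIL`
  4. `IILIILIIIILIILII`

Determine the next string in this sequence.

Rewriting the 16 symbols of IILIILIIIILIILII one by one yields IIL IIL II IIL IIL II IIL IIL IIL IIL II IIL IIL II IIL IIL; concatenated:

IILIILIIIILIILIIIILIILIILIILIIIILIILIIIILIIL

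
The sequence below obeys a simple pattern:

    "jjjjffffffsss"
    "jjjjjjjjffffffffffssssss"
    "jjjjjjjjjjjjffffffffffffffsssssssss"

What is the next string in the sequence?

The n-th term is 4n j's then 4n+2 f's then 3n s's (n = 1, 2, …).
At n = 4 the blocks have lengths 16, 18, 12.

jjjjjjjjjjjjjjjjffffffffffffffffffssssssssssss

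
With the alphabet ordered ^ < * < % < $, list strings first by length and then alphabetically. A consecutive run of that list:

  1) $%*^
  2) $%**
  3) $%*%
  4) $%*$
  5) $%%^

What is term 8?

$%%$

Advancing 3 positions from $%%^ through $%%^ → $%%* → $%%% reaches term 8.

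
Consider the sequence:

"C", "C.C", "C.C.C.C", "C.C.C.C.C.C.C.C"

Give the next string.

Every step duplicates the string with '.' between the halves.
Doubling C.C.C.C.C.C.C.C with '.' between the halves:

C.C.C.C.C.C.C.C.C.C.C.C.C.C.C.C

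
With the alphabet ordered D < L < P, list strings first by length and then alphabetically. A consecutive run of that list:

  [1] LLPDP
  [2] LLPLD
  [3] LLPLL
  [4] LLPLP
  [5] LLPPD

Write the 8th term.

Stepping forward 3 times from LLPPD: LLPPD → LLPPL → LLPPP, then the target.

LPDDD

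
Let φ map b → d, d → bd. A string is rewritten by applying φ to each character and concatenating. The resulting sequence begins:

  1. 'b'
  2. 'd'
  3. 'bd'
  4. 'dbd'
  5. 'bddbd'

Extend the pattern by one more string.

dbdbddbd

Rewriting each symbol of bddbd: b→d, d→bd, d→bd, b→d, d→bd, which concatenates to d bd bd d bd.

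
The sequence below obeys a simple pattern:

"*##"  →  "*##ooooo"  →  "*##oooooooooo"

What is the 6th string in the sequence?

*##ooooooooooooooooooooooooo

The strings grow by a fixed suffix ooooo each time.
From *##oooooooooo, 3 further steps: *##oooooooooo → *##ooooooooooooooo → *##oooooooooooooooooooo → (answer).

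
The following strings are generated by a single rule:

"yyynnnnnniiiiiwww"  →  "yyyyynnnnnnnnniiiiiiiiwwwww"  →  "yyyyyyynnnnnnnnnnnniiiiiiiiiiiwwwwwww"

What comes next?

Term n consists of 2n-1 y's, followed by 3n n's, followed by 3n-1 i's, followed by 2n-1 w's, where the shown terms are n = 2, 3, 4.
For the next term, n = 5, so the run lengths are 9, 15, 14, 9.

yyyyyyyyynnnnnnnnnnnnnnniiiiiiiiiiiiiiwwwwwwwww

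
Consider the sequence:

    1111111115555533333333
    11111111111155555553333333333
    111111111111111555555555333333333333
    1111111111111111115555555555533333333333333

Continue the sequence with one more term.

11111111111111111111155555555555553333333333333333

Term n consists of 3n 1's, followed by 2n-1 5's, followed by 2n+2 3's, where the shown terms are n = 3, 4, 5, 6.
Setting n = 7 gives 21, 13, 16 characters in each block.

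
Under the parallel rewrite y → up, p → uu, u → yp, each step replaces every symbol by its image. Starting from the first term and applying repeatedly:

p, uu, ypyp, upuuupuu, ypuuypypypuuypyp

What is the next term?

Rewriting the 16 symbols of ypuuypypypuuypyp one by one yields up uu yp yp up uu up uu up uu yp yp up uu up uu; concatenated:

upuuypypupuuupuuupuuypypupuuupuu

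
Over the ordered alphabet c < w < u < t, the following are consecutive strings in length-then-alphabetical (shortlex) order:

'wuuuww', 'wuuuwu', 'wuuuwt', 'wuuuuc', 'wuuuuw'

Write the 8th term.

wuuutc

Stepping forward 3 times from wuuuuw: wuuuuw → wuuuuu → wuuuut, then the target.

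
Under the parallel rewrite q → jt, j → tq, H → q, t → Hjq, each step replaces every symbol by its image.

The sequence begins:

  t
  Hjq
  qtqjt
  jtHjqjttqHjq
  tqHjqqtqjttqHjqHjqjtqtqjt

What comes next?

HjqjtqtqjtjtHjqjttqHjqHjqjtqtqjtqtqjttqHjqjtHjqjttqHjq

Replace each of the 25 characters of tqHjqqtqjttqHjqHjqjtqtqjt in place — Hjq jt q tq jt jt Hjq jt tq Hjq Hjq jt q tq jt q tq jt tq Hjq jt Hjq jt tq Hjq — and concatenate.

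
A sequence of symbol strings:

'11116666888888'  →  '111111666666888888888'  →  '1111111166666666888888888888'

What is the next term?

The n-th term is 2n+2 1's then 2n+2 6's then 3n+3 8's (n = 1, 2, …).
Setting n = 4 gives 10, 10, 15 characters in each block.

11111111116666666666888888888888888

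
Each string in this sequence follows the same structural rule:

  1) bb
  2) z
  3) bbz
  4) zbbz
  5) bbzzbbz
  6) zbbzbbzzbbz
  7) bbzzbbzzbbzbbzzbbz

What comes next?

This is a Fibonacci-style word recurrence s(k) = s(k−2)·s(k−1): e.g. bb·z = bbz.
So term 8 is zbbzbbzzbbz·bbzzbbzzbbzbbzzbbz.

zbbzbbzzbbzbbzzbbzzbbzbbzzbbz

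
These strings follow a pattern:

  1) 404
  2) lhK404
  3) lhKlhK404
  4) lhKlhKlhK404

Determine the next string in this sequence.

Every step adds lhK at the front: s(k+1) = lhK·s(k).
So the next term is lhK·lhKlhKlhK404.

lhKlhKlhKlhK404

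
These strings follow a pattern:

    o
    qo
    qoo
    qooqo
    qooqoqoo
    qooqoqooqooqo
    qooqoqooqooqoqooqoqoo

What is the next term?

From term 3 onward, concatenate the last term with the second-to-last: qo·o = qoo, qoo·qo = qooqo, …
The next term joins qooqoqooqooqoqooqoqoo and qooqoqooqooqo.

qooqoqooqooqoqooqoqooqooqoqooqooqo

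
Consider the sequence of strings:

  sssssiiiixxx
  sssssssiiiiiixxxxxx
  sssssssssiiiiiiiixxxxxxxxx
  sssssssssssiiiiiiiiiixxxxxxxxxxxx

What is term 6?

sssssssssssssssiiiiiiiiiiiiiixxxxxxxxxxxxxxxxxx

Term n consists of 2n+3 s's, followed by 2n+2 i's, followed by 3n x's (n = 1, 2, …).
For term 6, n = 6, so the run lengths are 15, 14, 18.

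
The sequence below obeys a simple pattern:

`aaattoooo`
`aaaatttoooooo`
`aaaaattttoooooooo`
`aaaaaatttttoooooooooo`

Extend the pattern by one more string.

Each string has the form a^{n+1} t^{n} o^{2n}, where the shown terms are n = 2, 3, 4, 5.
For the next term, n = 6, so the run lengths are 7, 6, 12.

aaaaaaattttttoooooooooooo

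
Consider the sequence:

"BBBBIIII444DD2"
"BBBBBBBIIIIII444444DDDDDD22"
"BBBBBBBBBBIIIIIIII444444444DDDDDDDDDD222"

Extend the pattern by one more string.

BBBBBBBBBBBBBIIIIIIIIII444444444444DDDDDDDDDDDDDD2222

The n-th term is 3n+1 B's then 2n+2 I's then 3n 4's then 4n-2 D's then n 2's (n = 1, 2, …).
Setting n = 4 gives 13, 10, 12, 14, 4 characters in each block.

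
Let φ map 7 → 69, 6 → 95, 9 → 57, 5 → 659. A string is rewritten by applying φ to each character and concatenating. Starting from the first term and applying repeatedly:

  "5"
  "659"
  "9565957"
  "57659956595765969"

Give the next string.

6596995659575765995659576596995659579557

Replace each of the 17 characters of 57659956595765969 in place — 659 69 95 659 57 57 659 95 659 57 659 69 95 659 57 95 57 — and concatenate.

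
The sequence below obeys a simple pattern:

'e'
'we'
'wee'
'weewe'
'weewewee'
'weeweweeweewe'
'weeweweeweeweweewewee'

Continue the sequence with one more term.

Each term (from the third on) is the previous term followed by the one before it: term 3 = we·e = wee.
Continuing: weeweweeweeweweewewee · weeweweeweewe gives term 8.

weeweweeweeweweeweweeweeweweeweewe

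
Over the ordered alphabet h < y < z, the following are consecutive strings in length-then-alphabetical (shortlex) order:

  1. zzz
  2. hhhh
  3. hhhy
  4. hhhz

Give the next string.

hhyh

Treat hhhz as a base-3 numeral over the given alphabet and add one, carrying through any trailing z's.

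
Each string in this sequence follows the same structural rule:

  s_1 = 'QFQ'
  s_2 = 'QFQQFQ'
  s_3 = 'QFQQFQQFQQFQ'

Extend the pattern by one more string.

QFQQFQQFQQFQQFQQFQQFQQFQ

Every step duplicates the string.
One more doubling of QFQQFQQFQQFQ gives the answer.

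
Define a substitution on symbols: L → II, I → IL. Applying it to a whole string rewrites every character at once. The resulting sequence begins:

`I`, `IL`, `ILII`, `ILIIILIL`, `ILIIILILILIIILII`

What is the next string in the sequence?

ILIIILILILIIILIIILIIILILILIIILIL

Applying the rule to each of the 16 symbols of ILIIILILILIIILII gives the pieces IL II IL IL IL II IL II IL II IL IL IL II IL IL, which concatenate to the answer.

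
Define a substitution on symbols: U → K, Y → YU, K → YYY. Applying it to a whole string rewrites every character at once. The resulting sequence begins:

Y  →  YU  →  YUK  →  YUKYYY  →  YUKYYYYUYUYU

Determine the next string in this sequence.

YUKYYYYUYUYUYUKYUKYUK

Apply φ to YUKYYYYUYUYU symbol by symbol: Y→YU, U→K, K→YYY, Y→YU, Y→YU, Y→YU, Y→YU, U→K, Y→YU, U→K, Y→YU, U→K; joined: YU K YYY YU YU YU YU K YU K YU K.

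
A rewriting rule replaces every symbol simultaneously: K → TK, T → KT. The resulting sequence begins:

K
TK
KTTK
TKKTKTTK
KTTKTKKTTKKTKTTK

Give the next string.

Replace each of the 16 characters of KTTKTKKTTKKTKTTK in place — TK KT KT TK KT TK TK KT KT TK TK KT TK KT KT TK — and concatenate.

TKKTKTTKKTTKTKKTKTTKTKKTTKKTKTTK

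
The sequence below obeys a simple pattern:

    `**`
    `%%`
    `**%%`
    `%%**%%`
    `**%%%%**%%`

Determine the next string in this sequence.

Each term (from the third on) is the two preceding terms concatenated in order: term 3 = **·%% = **%%.
So term 6 is %%**%%·**%%%%**%%.

%%**%%**%%%%**%%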